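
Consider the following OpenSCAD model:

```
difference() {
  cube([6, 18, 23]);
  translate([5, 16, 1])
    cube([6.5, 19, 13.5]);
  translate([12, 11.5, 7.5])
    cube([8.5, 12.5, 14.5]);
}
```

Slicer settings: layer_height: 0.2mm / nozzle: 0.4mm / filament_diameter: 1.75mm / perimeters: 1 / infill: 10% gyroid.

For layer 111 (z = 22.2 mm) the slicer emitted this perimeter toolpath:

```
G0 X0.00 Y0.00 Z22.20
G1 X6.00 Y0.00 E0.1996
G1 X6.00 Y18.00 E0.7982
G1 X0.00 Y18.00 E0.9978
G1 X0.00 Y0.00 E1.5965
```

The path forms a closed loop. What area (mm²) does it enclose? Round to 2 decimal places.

108.00 mm²

Apply the shoelace formula to the sequence of (X, Y) vertices; enclosed area = 108.00 mm².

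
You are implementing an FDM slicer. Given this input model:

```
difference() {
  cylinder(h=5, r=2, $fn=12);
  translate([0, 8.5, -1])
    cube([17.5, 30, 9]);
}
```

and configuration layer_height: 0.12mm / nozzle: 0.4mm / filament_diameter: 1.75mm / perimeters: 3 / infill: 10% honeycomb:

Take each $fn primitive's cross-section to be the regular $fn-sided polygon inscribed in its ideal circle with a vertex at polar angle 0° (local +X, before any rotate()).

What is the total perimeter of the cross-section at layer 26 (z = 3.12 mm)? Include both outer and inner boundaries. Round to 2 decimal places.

At z = 3.12 mm: the r=2 cylinder contributes a regular 12-gon of circumradius 2 (perimeter = 2·12·2.000·sin(180°/12) = 12.42 mm); the cube at (0, 8.5) (footprint 17.5×30) is included at this height (perimeter 95.00 mm); Taking the first minus the rest: starting from the r=2 cylinder, the 17.5×30 cube at (0, 8.5) misses the remaining region (no effect) — boundary = 12.42 mm. Overall, the cross-section is a single solid region. Total boundary length (outer) = 12.42 mm.

12.42 mm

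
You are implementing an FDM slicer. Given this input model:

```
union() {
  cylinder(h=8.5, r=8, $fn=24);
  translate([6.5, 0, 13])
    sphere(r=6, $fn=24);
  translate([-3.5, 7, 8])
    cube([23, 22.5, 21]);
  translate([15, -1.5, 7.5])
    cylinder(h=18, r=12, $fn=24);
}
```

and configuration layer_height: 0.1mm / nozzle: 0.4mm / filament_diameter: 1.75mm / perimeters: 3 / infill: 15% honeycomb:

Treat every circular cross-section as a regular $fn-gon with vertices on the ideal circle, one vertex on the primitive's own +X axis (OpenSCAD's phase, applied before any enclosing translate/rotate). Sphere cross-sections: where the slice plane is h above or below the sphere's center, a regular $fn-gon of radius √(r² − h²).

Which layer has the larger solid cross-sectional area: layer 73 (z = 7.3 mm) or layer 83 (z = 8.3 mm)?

layer 83 (z = 8.3 mm)

Layer 73 (z = 7.3): the r=8 cylinder contributes a regular 24-gon of circumradius 8 (area = (24/2)·8.000²·sin(360°/24) = 198.77 mm²); the r=6 sphere at (6.5, 0) slices to a regular 24-gon of circumradius 1.873 (√(r²−h²) with h=5.7 from center) (area = (24/2)·1.873²·sin(360°/24) = 10.90 mm²); the cube at (-3.5, 7) does not reach this height (z outside [8, 29]); the cylinder at (15, -1.5) does not reach this height (z outside [7.5, 25.5]); Taking the union: the regions partially overlap — summed areas 209.67 mm² minus the doubly-counted overlap 10.16 mm² gives 199.51 mm² — area = 199.51 mm². So its area = 199.51 mm². Layer 83 (z = 8.3): the cylinder: section is a regular 24-gon, circumradius r=8 (area = (24/2)·8.000²·sin(360°/24) = 198.77 mm²); the r=6 sphere at (6.5, 0) contributes a regular 24-gon of circumradius √(6²−4.7²) = 3.730 (area = (24/2)·3.730²·sin(360°/24) = 43.20 mm²); the cube at (-3.5, 7) is present — its section is the full 23×22.5 rectangle (area 517.50 mm²); the r=12 cylinder at (15, -1.5) contributes a regular 24-gon of circumradius 12 (area = (24/2)·12.000²·sin(360°/24) = 447.24 mm²); Merging all regions: the regions partially overlap — summed areas 1206.71 mm² minus the doubly-counted overlap 123.45 mm² gives 1083.26 mm² — area = 1083.26 mm². So its area = 1083.26 mm². Layer 83 is larger (1083.26 vs 199.51 mm²).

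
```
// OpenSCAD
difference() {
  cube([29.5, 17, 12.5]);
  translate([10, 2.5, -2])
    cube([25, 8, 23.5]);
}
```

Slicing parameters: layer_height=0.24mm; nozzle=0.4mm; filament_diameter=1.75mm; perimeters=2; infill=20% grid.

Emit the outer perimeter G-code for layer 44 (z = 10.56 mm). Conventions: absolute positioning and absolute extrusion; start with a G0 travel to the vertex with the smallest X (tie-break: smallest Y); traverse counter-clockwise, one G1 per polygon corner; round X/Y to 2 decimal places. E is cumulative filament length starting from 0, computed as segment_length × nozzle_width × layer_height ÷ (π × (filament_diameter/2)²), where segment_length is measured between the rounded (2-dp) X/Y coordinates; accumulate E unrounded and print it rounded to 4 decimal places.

At z = 10.56 mm: the 29.5×17 cube contributes its full rectangle; the cube at (10, 2.5) is present — its section is the full 25×8 rectangle; After the difference (first − rest): starting from the 29.5×17 cube, the 25×8 cube at (10, 2.5) partially overlaps it — only the 156.00 mm² overlap (of its 200.00 mm²) is removed, clipping the outline — 1 connected region. The outline is a single polygon with 8 vertices. Extrusion per mm of travel: 0.4 × 0.24 / (π × 0.875²) = 0.039912. Accumulating E over each segment gives final E = 5.2684.

G0 X0.00 Y0.00 Z10.56
G1 X29.50 Y0.00 E1.1774
G1 X29.50 Y2.50 E1.2772
G1 X10.00 Y2.50 E2.0555
G1 X10.00 Y10.50 E2.3748
G1 X29.50 Y10.50 E3.1531
G1 X29.50 Y17.00 E3.4125
G1 X0.00 Y17.00 E4.5899
G1 X0.00 Y0.00 E5.2684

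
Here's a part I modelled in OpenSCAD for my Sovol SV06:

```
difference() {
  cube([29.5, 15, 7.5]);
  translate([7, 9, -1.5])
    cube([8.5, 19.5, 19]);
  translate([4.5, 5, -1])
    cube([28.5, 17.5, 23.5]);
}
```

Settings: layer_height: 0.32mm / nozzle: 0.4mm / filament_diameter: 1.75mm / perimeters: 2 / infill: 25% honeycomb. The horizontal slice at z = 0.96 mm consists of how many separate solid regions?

At z = 0.96 mm: the 29.5×15 cube contributes its full rectangle; the 8.5×19.5 cube at (7, 9) contributes its full rectangle; the 28.5×17.5 cube at (4.5, 5) contributes its full rectangle; Subtracting the remaining from the first: starting from the 29.5×15 cube, the 8.5×19.5 cube at (7, 9) partially overlaps it — only the 51.00 mm² overlap (of its 165.75 mm²) is removed, clipping the outline; the 28.5×17.5 cube at (4.5, 5) partially overlaps it — only the 199.00 mm² overlap (of its 498.75 mm²) is removed, clipping the outline — 1 connected region. The result has 1 disconnected region.

1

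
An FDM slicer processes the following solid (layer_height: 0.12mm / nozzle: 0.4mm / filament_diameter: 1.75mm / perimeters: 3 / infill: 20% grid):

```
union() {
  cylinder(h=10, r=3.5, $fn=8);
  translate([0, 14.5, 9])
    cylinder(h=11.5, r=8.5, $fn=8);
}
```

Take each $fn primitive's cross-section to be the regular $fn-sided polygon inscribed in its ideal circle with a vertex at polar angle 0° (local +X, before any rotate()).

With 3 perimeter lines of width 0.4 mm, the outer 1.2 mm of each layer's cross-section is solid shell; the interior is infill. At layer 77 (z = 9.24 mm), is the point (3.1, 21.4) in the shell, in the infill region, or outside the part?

shell

At z = 9.24 mm: the cylinder: section is a regular 8-gon, circumradius r=3.5; the r=8.5 cylinder at (0, 14.5) gives a regular 8-gon of circumradius 8.5 (constant along its height); Taking the union: the 2 present regions are separate (no shared area or edge), so areas and boundary lengths simply add and each stays a separate island — 2 connected regions. Overall, the cross-section has 2 separate islands. The nearest boundary edge runs (0.00, 23.00)→(6.01, 20.51); distance from the point to it = 0.29 mm. (Shell/infill is judged within the island containing the point — the largest one.) The point is inside the cross-section, 0.29 mm from the nearest boundary — within the 1.2 mm shell band (3 × 0.4).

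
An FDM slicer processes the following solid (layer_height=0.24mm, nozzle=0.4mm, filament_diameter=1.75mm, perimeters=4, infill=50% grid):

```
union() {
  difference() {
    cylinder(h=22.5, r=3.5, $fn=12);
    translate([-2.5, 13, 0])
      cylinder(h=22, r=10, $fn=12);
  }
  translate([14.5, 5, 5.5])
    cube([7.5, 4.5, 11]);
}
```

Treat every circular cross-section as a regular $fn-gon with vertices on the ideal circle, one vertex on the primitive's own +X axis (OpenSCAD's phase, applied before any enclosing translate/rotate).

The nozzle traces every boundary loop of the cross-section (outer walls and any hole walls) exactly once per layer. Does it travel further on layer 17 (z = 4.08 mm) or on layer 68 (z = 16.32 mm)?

Layer 17 (z = 4.08): the r=3.5 cylinder gives a regular 12-gon of circumradius 3.5 (constant along its height) (perimeter = 2·12·3.500·sin(180°/12) = 21.74 mm); the cylinder at (-2.5, 13): section is a regular 12-gon, circumradius r=10 (perimeter = 2·12·10.000·sin(180°/12) = 62.12 mm); Taking the first minus the rest: starting from the r=3.5 cylinder, the r=10 cylinder at (-2.5, 13) misses the remaining region (no effect) — boundary = 21.74 mm; the cube at (14.5, 5) is absent (z outside [5.5, 16.5]); Merging all regions: only the result so far is present, so the union is just that shape — boundary = 21.74 mm. So its perimeter = 21.74 mm. Layer 68 (z = 16.32): the r=3.5 cylinder gives a regular 12-gon of circumradius 3.5 (constant along its height) (perimeter = 2·12·3.500·sin(180°/12) = 21.74 mm); the r=10 cylinder at (-2.5, 13) gives a regular 12-gon of circumradius 10 (constant along its height) (perimeter = 2·12·10.000·sin(180°/12) = 62.12 mm); Taking the first minus the rest: starting from the r=3.5 cylinder, the r=10 cylinder at (-2.5, 13) misses the remaining region (no effect) — boundary = 21.74 mm; the cube at (14.5, 5) (footprint 7.5×4.5) is included at this height (perimeter 24.00 mm); Merging all regions: the 2 present regions are separate (no shared area or edge), so areas and boundary lengths simply add and each stays a separate island — boundary = 45.74 mm. So its perimeter = 45.74 mm. Layer 68 is larger (45.74 vs 21.74 mm).

layer 68 (z = 16.32 mm)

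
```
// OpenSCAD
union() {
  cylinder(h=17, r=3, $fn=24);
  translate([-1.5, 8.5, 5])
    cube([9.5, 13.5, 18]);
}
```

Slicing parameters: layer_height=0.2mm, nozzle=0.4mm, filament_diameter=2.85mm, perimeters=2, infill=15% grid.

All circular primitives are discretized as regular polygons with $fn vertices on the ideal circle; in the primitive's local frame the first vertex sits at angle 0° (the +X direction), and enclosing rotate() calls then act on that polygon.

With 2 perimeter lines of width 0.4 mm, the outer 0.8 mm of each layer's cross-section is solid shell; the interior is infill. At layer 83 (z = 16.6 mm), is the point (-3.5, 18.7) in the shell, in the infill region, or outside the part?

outside

At z = 16.6 mm: the r=3 cylinder gives a regular 24-gon of circumradius 3 (constant along its height); the 9.5×13.5 cube at (-1.5, 8.5) contributes its full rectangle; Combining (union): the 2 present regions are separate (no shared area or edge), so areas and boundary lengths simply add and each stays a separate island — 2 connected regions. Overall, the cross-section has 2 separate islands. The nearest boundary edge runs (-1.50, 8.50)→(-1.50, 22.00); distance from the point to it = 2.00 mm. The point is not inside any of the regions above, so it lies outside the cross-section (2.00 mm from the nearest boundary).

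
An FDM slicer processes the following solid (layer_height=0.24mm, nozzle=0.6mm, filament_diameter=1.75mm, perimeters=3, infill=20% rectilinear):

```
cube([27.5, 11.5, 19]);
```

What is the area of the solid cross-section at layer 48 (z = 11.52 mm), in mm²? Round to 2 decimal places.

At z = 11.52 mm: the cube (footprint 27.5×11.5) is included at this height (area 316.25 mm²). Overall, the cross-section is a single solid region. Net area = 316.25 mm².

316.25 mm²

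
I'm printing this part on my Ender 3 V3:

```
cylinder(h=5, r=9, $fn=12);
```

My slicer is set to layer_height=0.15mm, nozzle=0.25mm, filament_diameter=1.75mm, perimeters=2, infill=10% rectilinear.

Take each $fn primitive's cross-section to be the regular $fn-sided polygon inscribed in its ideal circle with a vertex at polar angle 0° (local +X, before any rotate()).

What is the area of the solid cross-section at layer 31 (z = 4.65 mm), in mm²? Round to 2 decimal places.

At z = 4.65 mm: the r=9 cylinder contributes a regular 12-gon of circumradius 9 (area = (12/2)·9.000²·sin(360°/12) = 243.00 mm²). Overall, the cross-section is a single solid region. Net area = 243.00 mm².

243.00 mm²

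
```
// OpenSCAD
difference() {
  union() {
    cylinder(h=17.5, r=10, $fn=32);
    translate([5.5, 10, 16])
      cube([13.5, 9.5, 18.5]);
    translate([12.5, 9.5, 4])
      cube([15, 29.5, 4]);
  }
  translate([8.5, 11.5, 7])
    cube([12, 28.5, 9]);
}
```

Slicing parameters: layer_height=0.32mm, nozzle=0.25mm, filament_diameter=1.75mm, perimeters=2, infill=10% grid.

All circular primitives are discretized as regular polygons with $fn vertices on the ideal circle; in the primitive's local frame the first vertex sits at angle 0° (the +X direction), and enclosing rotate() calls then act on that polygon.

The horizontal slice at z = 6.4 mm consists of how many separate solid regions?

2

At z = 6.4 mm: the r=10 cylinder contributes a regular 32-gon of circumradius 10; the cube at (5.5, 10) does not reach this height (z outside [16, 34.5]); the cube at (12.5, 9.5) is present — its section is the full 15×29.5 rectangle; Taking the union: the 2 present regions are separate (no shared area or edge), so areas and boundary lengths simply add and each stays a separate island — 2 connected regions; the cube at (8.5, 11.5) does not reach this height (z outside [7, 16]); Taking the first minus the rest: none of the subtracted shapes is present at this height, so that combined region is unchanged — 2 connected regions. The result has 2 disconnected regions.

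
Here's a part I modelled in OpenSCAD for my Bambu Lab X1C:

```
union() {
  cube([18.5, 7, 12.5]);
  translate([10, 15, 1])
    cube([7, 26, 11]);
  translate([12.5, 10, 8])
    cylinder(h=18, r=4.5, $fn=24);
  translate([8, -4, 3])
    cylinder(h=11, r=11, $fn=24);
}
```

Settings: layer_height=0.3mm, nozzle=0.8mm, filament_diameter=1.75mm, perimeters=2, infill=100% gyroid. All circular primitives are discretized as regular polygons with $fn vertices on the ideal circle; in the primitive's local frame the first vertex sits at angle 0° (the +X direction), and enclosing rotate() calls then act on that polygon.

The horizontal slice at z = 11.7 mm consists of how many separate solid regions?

2

At z = 11.7 mm: the cube is present — its section is the full 18.5×7 rectangle; the 7×26 cube at (10, 15) contributes its full rectangle; the r=4.5 cylinder at (12.5, 10) contributes a regular 24-gon of circumradius 4.5; the cylinder at (8, -4): section is a regular 24-gon, circumradius r=11; Taking the union: the regions partially overlap (shared area 104.89 mm²), so overlapping operands fuse into one piece — 2 connected regions. The result has 2 disconnected regions.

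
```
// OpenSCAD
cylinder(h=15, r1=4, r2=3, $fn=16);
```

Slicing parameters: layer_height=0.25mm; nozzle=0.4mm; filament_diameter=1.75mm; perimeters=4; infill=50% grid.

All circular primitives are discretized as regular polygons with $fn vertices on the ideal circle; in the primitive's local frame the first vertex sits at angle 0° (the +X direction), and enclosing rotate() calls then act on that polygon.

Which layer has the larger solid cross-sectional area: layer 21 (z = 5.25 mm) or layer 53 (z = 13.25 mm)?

layer 21 (z = 5.25 mm)

Layer 21 (z = 5.25): the cone contributes a regular 16-gon of circumradius 3.650 (interpolated between r1=4 and r2=3 at t=0.350) (area = (16/2)·3.650²·sin(360°/16) = 40.79 mm²). So its area = 40.79 mm². Layer 53 (z = 13.25): the cone: at t=0.883 of its height the radius interpolates to r₁+(r₂−r₁)t = 3.117, giving a regular 16-gon of that circumradius (area = (16/2)·3.117²·sin(360°/16) = 29.74 mm²). So its area = 29.74 mm². Layer 21 is larger (40.79 vs 29.74 mm²).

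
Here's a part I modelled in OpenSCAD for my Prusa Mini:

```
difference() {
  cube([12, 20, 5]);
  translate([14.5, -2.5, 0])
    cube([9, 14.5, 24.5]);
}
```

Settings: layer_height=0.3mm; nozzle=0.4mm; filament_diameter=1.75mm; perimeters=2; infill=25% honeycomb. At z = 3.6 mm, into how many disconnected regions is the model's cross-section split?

1

At z = 3.6 mm: the cube is present — its section is the full 12×20 rectangle; the cube at (14.5, -2.5) (footprint 9×14.5) is included at this height; Taking the first minus the rest: starting from the 12×20 cube, the 9×14.5 cube at (14.5, -2.5) misses the remaining region (no effect) — 1 connected region. The result has 1 disconnected region.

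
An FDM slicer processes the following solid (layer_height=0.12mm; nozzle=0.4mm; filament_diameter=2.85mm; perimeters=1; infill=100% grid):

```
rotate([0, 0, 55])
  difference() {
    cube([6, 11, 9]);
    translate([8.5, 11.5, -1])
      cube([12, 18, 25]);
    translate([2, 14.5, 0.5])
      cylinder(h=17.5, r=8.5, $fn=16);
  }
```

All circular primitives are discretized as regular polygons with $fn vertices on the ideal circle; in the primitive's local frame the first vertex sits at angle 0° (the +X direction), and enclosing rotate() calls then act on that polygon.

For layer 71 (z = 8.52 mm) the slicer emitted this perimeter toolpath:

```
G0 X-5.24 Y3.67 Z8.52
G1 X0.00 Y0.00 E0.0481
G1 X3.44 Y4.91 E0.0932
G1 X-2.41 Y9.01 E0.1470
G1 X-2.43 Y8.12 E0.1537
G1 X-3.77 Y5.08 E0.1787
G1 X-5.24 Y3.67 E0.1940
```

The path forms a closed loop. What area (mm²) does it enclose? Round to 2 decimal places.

Apply the shoelace formula to the sequence of (X, Y) vertices; enclosed area = 38.10 mm².

38.10 mm²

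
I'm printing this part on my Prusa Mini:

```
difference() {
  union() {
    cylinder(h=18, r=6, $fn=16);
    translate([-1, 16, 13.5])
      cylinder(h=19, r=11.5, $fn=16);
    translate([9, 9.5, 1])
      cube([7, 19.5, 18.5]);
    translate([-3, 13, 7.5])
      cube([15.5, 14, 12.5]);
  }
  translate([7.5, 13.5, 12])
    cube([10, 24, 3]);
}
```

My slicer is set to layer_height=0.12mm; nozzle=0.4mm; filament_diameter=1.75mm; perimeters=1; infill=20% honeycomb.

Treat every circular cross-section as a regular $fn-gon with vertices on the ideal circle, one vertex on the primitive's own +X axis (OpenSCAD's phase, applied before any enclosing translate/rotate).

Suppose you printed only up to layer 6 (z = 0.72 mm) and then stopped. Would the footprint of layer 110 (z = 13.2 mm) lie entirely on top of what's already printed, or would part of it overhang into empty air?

Compare the two slices. At z = 0.72: the r=6 cylinder contributes a regular 16-gon of circumradius 6 (area = (16/2)·6.000²·sin(360°/16) = 110.21 mm²); the cylinder at (-1, 16) is absent (z outside [13.5, 32.5]); the cube at (9, 9.5) is absent (z outside [1, 19.5]); the cube at (-3, 13) does not reach this height (z outside [7.5, 20]); Taking the union: only the r=6 cylinder is present, so the union is just that shape — area = 110.21 mm²; the cube at (7.5, 13.5) is not intersected at this z (z outside [12, 15]); Taking the first minus the rest: none of the subtracted shapes is present at this height, so the result so far is unchanged — area = 110.21 mm². At z = 13.2: the r=6 cylinder contributes a regular 16-gon of circumradius 6 (area = (16/2)·6.000²·sin(360°/16) = 110.21 mm²); the cylinder at (-1, 16) does not reach this height (z outside [13.5, 32.5]); the 7×19.5 cube at (9, 9.5) contributes its full rectangle (area 136.50 mm²); the 15.5×14 cube at (-3, 13) contributes its full rectangle (area 217.00 mm²); Taking the union: the regions partially overlap — summed areas 463.71 mm² minus the doubly-counted overlap 49.00 mm² gives 414.71 mm² — area = 414.71 mm²; the cube at (7.5, 13.5) is present — its section is the full 10×24 rectangle (area 240.00 mm²); After the difference (first − rest): starting from the result so far (414.71 mm²), the 10×24 cube at (7.5, 13.5) partially overlaps it — only the 128.75 mm² overlap (of its 240.00 mm²) is removed, clipping the outline — area = 285.96 mm². Checking containment: at z = 13.2 the cross-section extends beyond the z = 0.72 cross-section by about 175.75 mm².

part overhangs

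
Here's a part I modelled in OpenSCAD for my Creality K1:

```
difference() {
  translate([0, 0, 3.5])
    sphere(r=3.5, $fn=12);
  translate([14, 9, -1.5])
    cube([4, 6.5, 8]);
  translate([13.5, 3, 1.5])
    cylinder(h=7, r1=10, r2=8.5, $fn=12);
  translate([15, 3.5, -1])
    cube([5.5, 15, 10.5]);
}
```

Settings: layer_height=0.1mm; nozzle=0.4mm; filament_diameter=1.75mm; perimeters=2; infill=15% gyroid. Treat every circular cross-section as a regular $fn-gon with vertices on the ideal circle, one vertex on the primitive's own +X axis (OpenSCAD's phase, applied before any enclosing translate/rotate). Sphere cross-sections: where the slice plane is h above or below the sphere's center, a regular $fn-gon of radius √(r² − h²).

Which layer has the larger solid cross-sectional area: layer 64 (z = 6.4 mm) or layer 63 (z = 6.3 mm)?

Layer 64 (z = 6.4): the sphere: section is a regular 12-gon, circumradius = √(r²−h²) = √(3.5²−2.9²) = 1.960 (area = (12/2)·1.960²·sin(360°/12) = 11.52 mm²); the 4×6.5 cube at (14, 9) contributes its full rectangle (area 26.00 mm²); the cone at (13.5, 3) (r1=10→r2=8.5) has section circumradius 8.950 here — a regular 12-gon (area = (12/2)·8.950²·sin(360°/12) = 240.31 mm²); the cube at (15, 3.5) is present — its section is the full 5.5×15 rectangle (area 82.50 mm²); Subtracting the remaining from the first: starting from the r=3.5 sphere (11.52 mm²), the 4×6.5 cube at (14, 9) misses the remaining region (no effect); the cone at (13.5, 3) misses the remaining region (no effect); the 5.5×15 cube at (15, 3.5) misses the remaining region (no effect) — area = 11.52 mm². So its area = 11.52 mm². Layer 63 (z = 6.3): the r=3.5 sphere contributes a regular 12-gon of circumradius √(3.5²−2.8²) = 2.100 (area = (12/2)·2.100²·sin(360°/12) = 13.23 mm²); the cube at (14, 9) is present — its section is the full 4×6.5 rectangle (area 26.00 mm²); the cone at (13.5, 3) (r1=10→r2=8.5) has section circumradius 8.971 here — a regular 12-gon (area = (12/2)·8.971²·sin(360°/12) = 241.46 mm²); the cube at (15, 3.5) (footprint 5.5×15) is included at this height (area 82.50 mm²); Taking the first minus the rest: starting from the r=3.5 sphere (13.23 mm²), the 4×6.5 cube at (14, 9) misses the remaining region (no effect); the cone at (13.5, 3) misses the remaining region (no effect); the 5.5×15 cube at (15, 3.5) misses the remaining region (no effect) — area = 13.23 mm². So its area = 13.23 mm². Layer 63 is larger (13.23 vs 11.52 mm²).

layer 63 (z = 6.3 mm)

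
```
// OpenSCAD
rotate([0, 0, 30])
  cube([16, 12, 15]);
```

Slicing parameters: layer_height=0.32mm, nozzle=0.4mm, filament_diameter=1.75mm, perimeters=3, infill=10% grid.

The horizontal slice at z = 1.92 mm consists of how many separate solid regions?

At z = 1.92 mm: the cube is present — its section is the full 16×12 rectangle; (whole slice rotated 30° about Z — lengths, areas and connectivity unchanged). The result has 1 disconnected region.

1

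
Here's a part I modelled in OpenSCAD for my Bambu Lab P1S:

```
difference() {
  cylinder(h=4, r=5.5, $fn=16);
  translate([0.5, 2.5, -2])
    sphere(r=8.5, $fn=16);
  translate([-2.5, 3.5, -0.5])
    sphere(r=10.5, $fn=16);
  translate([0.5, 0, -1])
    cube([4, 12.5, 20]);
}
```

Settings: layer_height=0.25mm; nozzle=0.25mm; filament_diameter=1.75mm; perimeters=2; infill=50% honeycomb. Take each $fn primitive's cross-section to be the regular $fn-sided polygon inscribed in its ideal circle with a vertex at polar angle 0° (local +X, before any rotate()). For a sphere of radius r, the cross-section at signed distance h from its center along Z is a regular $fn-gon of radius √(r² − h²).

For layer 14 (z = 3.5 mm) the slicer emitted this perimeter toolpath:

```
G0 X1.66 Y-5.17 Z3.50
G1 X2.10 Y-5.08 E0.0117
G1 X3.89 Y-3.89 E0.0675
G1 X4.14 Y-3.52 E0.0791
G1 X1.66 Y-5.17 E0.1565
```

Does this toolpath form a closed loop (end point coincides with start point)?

Start point (G0): (1.66, -5.17). End point (last G1): the path returns to the start — closed.

yes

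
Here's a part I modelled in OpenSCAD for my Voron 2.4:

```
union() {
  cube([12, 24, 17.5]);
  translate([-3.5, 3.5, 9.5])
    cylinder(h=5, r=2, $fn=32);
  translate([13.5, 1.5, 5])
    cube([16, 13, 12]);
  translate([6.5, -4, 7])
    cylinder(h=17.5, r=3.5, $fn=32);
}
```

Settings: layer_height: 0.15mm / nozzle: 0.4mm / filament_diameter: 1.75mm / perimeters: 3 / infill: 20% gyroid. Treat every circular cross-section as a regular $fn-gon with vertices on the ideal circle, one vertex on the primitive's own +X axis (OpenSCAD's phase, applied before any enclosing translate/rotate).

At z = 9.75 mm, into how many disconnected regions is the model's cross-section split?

4

At z = 9.75 mm: the cube is present — its section is the full 12×24 rectangle; the cylinder at (-3.5, 3.5): section is a regular 32-gon, circumradius r=2; the cube at (13.5, 1.5) (footprint 16×13) is included at this height; the r=3.5 cylinder at (6.5, -4) contributes a regular 32-gon of circumradius 3.5; Merging all regions: the 4 present regions are separate (no shared area or edge), so areas and boundary lengths simply add and each stays a separate island — 4 connected regions. The result has 4 disconnected regions.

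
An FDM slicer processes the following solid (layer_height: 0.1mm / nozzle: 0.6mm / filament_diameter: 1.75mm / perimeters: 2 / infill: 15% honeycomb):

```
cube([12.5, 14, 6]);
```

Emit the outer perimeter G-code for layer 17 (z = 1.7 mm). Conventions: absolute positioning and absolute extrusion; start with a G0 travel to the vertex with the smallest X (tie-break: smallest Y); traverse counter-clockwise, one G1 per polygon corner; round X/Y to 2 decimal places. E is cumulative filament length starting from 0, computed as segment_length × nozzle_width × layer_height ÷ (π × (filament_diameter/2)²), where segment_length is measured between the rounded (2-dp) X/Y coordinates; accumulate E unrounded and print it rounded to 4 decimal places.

At z = 1.7 mm: the 12.5×14 cube contributes its full rectangle. The outline is a single polygon with 4 vertices. Extrusion per mm of travel: 0.6 × 0.1 / (π × 0.875²) = 0.024945. Accumulating E over each segment gives final E = 1.3221.

G0 X0.00 Y0.00 Z1.70
G1 X12.50 Y0.00 E0.3118
G1 X12.50 Y14.00 E0.6610
G1 X0.00 Y14.00 E0.9729
G1 X0.00 Y0.00 E1.3221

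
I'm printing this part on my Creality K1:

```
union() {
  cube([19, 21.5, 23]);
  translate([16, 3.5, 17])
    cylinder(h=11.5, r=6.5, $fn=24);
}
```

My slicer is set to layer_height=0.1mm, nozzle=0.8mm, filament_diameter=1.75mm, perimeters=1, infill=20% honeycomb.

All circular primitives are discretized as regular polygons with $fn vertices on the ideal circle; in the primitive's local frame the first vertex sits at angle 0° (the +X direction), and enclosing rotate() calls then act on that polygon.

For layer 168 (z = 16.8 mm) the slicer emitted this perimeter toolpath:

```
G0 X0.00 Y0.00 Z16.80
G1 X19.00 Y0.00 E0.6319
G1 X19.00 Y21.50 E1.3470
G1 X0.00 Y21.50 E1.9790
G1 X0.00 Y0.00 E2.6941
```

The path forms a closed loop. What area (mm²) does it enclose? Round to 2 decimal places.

Apply the shoelace formula to the sequence of (X, Y) vertices; enclosed area = 408.50 mm².

408.50 mm²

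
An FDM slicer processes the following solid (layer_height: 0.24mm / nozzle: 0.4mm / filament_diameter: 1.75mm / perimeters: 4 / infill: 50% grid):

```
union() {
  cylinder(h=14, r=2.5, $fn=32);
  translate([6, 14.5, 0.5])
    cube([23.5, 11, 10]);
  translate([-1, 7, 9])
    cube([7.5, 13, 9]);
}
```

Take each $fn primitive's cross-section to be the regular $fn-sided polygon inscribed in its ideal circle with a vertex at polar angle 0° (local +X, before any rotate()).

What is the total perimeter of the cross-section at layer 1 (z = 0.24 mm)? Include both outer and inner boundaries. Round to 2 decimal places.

At z = 0.24 mm: the r=2.5 cylinder gives a regular 32-gon of circumradius 2.5 (constant along its height) (perimeter = 2·32·2.500·sin(180°/32) = 15.68 mm); the cube at (6, 14.5) does not reach this height (z outside [0.5, 10.5]); the cube at (-1, 7) does not reach this height (z outside [9, 18]); Merging all regions: only the r=2.5 cylinder is present, so the union is just that shape — boundary = 15.68 mm. Overall, the cross-section is a single solid region. Total boundary length (outer) = 15.68 mm.

15.68 mm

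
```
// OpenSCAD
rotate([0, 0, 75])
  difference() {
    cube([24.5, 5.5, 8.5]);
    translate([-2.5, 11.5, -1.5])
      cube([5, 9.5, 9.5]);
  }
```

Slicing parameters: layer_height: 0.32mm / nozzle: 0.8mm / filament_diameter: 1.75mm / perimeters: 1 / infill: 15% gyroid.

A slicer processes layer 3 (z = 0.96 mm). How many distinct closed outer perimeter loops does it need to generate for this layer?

1

At z = 0.96 mm: the cube (footprint 24.5×5.5) is included at this height; the 5×9.5 cube at (-2.5, 11.5) contributes its full rectangle; After the difference (first − rest): starting from the 24.5×5.5 cube, the 5×9.5 cube at (-2.5, 11.5) misses the remaining region (no effect) — 1 connected region; (rotated 75° about Z; rotation is an isometry so areas/perimeters/island counts are preserved). The result has 1 disconnected region.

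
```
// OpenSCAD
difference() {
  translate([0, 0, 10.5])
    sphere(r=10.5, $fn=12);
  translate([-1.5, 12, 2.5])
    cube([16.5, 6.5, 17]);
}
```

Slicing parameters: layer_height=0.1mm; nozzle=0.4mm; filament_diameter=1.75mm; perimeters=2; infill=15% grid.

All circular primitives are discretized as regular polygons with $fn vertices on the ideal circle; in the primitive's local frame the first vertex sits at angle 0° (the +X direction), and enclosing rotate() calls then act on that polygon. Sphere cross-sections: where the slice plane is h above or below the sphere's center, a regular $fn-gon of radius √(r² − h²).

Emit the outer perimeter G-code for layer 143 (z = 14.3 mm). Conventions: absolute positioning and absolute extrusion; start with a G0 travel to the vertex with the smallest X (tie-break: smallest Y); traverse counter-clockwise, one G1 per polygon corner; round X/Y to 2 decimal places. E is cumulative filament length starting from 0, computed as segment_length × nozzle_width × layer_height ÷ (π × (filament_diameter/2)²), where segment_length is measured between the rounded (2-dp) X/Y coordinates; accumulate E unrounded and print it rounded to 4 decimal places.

At z = 14.3 mm: the r=10.5 sphere contributes a regular 12-gon of circumradius √(10.5²−3.8²) = 9.788; the 16.5×6.5 cube at (-1.5, 12) contributes its full rectangle; Taking the first minus the rest: starting from the r=10.5 sphere, the 16.5×6.5 cube at (-1.5, 12) misses the remaining region (no effect) — 1 connected region. The outline is a single polygon with 12 vertices. Extrusion per mm of travel: 0.4 × 0.1 / (π × 0.875²) = 0.016630. Accumulating E over each segment gives final E = 1.0112.

G0 X-9.79 Y0.00 Z14.30
G1 X-8.48 Y-4.89 E0.0842
G1 X-4.89 Y-8.48 E0.1686
G1 X0.00 Y-9.79 E0.2528
G1 X4.89 Y-8.48 E0.3370
G1 X8.48 Y-4.89 E0.4214
G1 X9.79 Y0.00 E0.5056
G1 X8.48 Y4.89 E0.5898
G1 X4.89 Y8.48 E0.6742
G1 X0.00 Y9.79 E0.7584
G1 X-4.89 Y8.48 E0.8426
G1 X-8.48 Y4.89 E0.9270
G1 X-9.79 Y0.00 E1.0112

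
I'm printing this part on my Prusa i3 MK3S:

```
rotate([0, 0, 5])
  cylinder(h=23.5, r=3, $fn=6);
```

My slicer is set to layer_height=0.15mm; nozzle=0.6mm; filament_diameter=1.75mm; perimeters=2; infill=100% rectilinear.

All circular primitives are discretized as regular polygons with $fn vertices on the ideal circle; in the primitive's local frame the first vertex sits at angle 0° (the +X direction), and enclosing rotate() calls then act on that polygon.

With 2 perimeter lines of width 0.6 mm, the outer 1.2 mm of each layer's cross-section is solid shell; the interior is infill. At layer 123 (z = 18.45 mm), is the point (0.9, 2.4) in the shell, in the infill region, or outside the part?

shell

At z = 18.45 mm: the r=3 cylinder contributes a regular 6-gon of circumradius 3; (rotated 5° about Z; rotation is an isometry so areas/perimeters/island counts are preserved). Overall, the cross-section is a single solid region. Undo the 5° rotation: the query point maps to (1.106, 2.312) in the un-rotated model frame. The nearest boundary edge runs (1.50, 2.60)→(-1.50, 2.60); distance from the point to it = 0.29 mm. The point is inside the cross-section, 0.29 mm from the nearest boundary — within the 1.2 mm shell band (2 × 0.6).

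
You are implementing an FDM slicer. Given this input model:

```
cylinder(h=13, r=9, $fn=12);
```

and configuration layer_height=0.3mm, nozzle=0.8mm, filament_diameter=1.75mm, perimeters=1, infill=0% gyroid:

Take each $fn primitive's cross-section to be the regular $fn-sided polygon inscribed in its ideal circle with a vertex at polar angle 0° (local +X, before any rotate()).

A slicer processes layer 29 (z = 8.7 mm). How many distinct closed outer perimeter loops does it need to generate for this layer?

1

At z = 8.7 mm: the r=9 cylinder contributes a regular 12-gon of circumradius 9. The result has 1 disconnected region.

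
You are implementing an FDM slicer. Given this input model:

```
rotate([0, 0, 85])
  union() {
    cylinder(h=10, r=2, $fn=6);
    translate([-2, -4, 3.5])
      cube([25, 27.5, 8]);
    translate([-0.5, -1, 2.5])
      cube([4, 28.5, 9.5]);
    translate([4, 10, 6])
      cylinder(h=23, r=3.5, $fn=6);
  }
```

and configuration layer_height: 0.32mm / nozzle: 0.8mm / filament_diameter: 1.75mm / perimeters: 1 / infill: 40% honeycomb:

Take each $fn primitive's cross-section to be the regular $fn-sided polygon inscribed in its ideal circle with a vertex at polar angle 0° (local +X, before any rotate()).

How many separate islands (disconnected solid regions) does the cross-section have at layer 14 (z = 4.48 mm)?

At z = 4.48 mm: the r=2 cylinder contributes a regular 6-gon of circumradius 2; the 25×27.5 cube at (-2, -4) contributes its full rectangle; the 4×28.5 cube at (-0.5, -1) contributes its full rectangle; the cylinder at (4, 10) is not intersected at this z (z outside [6, 29]); Combining (union): the regions partially overlap (shared area 108.39 mm²), so overlapping operands fuse into one piece — 1 connected region; (whole slice rotated 85° about Z — lengths, areas and connectivity unchanged). Overall, the cross-section is a single solid region. Island count = 1.

1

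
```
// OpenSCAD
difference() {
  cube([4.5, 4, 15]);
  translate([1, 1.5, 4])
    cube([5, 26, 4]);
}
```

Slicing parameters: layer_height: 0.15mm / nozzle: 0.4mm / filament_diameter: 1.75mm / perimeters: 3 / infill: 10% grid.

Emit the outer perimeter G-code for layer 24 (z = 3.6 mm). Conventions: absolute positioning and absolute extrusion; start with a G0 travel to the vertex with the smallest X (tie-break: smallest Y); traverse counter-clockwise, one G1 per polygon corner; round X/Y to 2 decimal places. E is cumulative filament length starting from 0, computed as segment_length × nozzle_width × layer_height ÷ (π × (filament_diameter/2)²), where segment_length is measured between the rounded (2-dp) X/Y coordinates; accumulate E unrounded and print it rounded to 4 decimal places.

G0 X0.00 Y0.00 Z3.60
G1 X4.50 Y0.00 E0.1123
G1 X4.50 Y4.00 E0.2120
G1 X0.00 Y4.00 E0.3243
G1 X0.00 Y0.00 E0.4241

At z = 3.6 mm: the 4.5×4 cube contributes its full rectangle; the cube at (1, 1.5) does not reach this height (z outside [4, 8]); Taking the first minus the rest: none of the subtracted shapes is present at this height, so the 4.5×4 cube is unchanged — 1 connected region. The outline is a single polygon with 4 vertices. Extrusion per mm of travel: 0.4 × 0.15 / (π × 0.875²) = 0.024945. Accumulating E over each segment gives final E = 0.4241.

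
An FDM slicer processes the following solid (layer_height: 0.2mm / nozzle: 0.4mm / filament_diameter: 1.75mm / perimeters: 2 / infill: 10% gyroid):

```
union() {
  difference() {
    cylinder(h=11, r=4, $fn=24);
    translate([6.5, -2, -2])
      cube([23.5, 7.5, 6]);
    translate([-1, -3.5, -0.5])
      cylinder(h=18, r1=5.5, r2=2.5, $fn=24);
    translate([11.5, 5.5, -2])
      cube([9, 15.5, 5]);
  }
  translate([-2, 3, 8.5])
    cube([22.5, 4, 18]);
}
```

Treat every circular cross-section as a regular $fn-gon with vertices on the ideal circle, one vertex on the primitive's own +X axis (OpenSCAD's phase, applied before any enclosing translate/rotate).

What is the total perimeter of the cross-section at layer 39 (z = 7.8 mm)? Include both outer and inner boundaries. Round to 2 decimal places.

24.78 mm

At z = 7.8 mm: the r=4 cylinder contributes a regular 24-gon of circumradius 4 (perimeter = 2·24·4.000·sin(180°/24) = 25.06 mm); the cube at (6.5, -2) does not reach this height (z outside [-2, 4]); the cone at (-1, -3.5) (r1=5.5→r2=2.5) has section circumradius 4.117 here — a regular 24-gon (perimeter = 2·24·4.117·sin(180°/24) = 25.79 mm); the cube at (11.5, 5.5) is absent (z outside [-2, 3]); Taking the first minus the rest: starting from the r=4 cylinder, the cone at (-1, -3.5) partially overlaps it — only the 22.81 mm² overlap (of its 52.63 mm²) is removed, clipping the outline — boundary = 24.78 mm; the cube at (-2, 3) is absent (z outside [8.5, 26.5]); Taking the union: only the result so far is present, so the union is just that shape — boundary = 24.78 mm. Overall, the cross-section is a single solid region. Total boundary length (outer) = 24.78 mm.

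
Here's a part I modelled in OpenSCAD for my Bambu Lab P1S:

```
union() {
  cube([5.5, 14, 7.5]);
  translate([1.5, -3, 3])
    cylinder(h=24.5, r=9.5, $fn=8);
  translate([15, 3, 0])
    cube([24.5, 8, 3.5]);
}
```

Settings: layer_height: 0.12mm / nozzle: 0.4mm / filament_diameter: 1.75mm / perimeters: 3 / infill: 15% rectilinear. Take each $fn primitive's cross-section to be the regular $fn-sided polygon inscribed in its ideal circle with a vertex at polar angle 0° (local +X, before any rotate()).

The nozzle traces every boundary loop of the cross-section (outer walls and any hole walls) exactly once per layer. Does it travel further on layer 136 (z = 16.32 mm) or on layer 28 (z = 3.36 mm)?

layer 28 (z = 3.36 mm)

Layer 136 (z = 16.32): the cube does not reach this height (z outside [0, 7.5]); the r=9.5 cylinder at (1.5, -3) gives a regular 8-gon of circumradius 9.5 (constant along its height) (perimeter = 2·8·9.500·sin(180°/8) = 58.17 mm); the cube at (15, 3) is absent (z outside [0, 3.5]); Taking the union: only the r=9.5 cylinder at (1.5, -3) is present, so the union is just that shape — boundary = 58.17 mm. So its perimeter = 58.17 mm. Layer 28 (z = 3.36): the cube (footprint 5.5×14) is included at this height (perimeter 39.00 mm); the r=9.5 cylinder at (1.5, -3) gives a regular 8-gon of circumradius 9.5 (constant along its height) (perimeter = 2·8·9.500·sin(180°/8) = 58.17 mm); the cube at (15, 3) is present — its section is the full 24.5×8 rectangle (perimeter 65.00 mm); Merging all regions: the regions partially overlap (shared area 31.97 mm²), so the edge portions inside another operand are dropped and the merged outline is re-measured after clipping — boundary = 139.99 mm. So its perimeter = 139.99 mm. Layer 28 is larger (139.99 vs 58.17 mm).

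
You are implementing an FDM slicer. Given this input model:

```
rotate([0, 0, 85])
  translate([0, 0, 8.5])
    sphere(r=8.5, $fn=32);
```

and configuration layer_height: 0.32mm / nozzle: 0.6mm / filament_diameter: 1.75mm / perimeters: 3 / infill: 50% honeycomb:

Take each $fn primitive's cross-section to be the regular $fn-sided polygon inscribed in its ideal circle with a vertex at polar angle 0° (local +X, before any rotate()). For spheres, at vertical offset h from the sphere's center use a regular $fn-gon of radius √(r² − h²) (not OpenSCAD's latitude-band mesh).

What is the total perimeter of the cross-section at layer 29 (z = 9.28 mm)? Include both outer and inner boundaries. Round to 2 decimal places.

At z = 9.28 mm: the r=8.5 sphere slices to a regular 32-gon of circumradius 8.464 (√(r²−h²) with h=0.78 from center) (perimeter = 2·32·8.464·sin(180°/32) = 53.10 mm); (whole slice rotated 85° about Z — lengths, areas and connectivity unchanged). Overall, the cross-section is a single solid region. Total boundary length (outer) = 53.10 mm.

53.10 mm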